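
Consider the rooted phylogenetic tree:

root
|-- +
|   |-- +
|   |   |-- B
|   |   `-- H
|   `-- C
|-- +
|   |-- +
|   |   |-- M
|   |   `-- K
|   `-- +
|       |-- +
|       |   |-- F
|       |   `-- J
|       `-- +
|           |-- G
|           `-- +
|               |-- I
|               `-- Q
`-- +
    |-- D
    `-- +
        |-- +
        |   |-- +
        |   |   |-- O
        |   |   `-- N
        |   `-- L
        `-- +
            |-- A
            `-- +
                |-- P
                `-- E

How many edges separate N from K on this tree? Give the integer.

The MRCA of N and K is the root of the tree.
From N up to that node: 5 branches. From K up to the same node: 3 branches. Total: 5 + 3 = 8.

8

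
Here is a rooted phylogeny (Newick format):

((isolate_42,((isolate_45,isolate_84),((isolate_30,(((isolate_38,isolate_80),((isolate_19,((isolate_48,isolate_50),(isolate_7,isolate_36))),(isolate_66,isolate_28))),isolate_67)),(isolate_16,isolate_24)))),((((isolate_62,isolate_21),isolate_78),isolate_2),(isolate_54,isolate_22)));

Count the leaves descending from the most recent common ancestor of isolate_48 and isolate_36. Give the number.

The MRCA of isolate_48 and isolate_36 is the node subtending ((isolate_48,isolate_50),(isolate_7,isolate_36)).
That clade contains 4 terminal taxa: isolate_36, isolate_48, isolate_50, isolate_7.

4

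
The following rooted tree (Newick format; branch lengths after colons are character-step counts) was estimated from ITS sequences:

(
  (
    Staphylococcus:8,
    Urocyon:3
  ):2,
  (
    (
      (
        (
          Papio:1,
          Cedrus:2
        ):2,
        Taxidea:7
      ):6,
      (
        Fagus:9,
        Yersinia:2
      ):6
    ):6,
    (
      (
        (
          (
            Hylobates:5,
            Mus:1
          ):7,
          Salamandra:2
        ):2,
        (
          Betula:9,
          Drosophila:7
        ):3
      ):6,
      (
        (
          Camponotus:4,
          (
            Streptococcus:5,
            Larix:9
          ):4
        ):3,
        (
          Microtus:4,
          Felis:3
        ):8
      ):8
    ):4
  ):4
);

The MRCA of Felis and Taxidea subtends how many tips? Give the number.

The MRCA of Felis and Taxidea is the node subtending ((((Papio,Cedrus),Taxidea),(Fagus,Yersinia)),((((Hylobates,Mus),Salamandra),(Betula,Drosophila)),((Camponotus,(Streptococcus,Larix)),(Microtus,Felis)))).
That clade contains 15 terminal taxa: Betula, Camponotus, Cedrus, Drosophila, Fagus, Felis, Hylobates, Larix, Microtus, Mus, Papio, Salamandra, Streptococcus, Taxidea, Yersinia.

15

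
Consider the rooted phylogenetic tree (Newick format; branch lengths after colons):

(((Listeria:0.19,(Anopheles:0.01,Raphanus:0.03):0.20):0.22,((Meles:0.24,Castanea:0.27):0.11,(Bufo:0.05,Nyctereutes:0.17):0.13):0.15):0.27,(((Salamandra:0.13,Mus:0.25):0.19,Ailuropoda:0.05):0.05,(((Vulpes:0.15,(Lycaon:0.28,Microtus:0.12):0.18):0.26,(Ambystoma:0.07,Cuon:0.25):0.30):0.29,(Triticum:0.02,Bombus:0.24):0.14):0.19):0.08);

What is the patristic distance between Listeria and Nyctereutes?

The path runs Listeria → … → MRCA → … → Nyctereutes; the MRCA is the node subtending ((Listeria,(Anopheles,Raphanus)),((Meles,Castanea),(Bufo,Nyctereutes))).
Branch lengths along that path: 0.19 + 0.22 + 0.15 + 0.13 + 0.17 = 0.86.

0.86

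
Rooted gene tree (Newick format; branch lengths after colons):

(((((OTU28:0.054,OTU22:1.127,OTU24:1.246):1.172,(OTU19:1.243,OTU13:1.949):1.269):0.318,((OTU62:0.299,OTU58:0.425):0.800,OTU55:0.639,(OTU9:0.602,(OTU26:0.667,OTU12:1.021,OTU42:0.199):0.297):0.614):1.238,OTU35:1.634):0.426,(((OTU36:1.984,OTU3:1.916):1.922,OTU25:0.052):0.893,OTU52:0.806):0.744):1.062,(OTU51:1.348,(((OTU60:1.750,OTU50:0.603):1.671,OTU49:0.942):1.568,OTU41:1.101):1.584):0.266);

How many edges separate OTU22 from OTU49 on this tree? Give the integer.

The MRCA of OTU22 and OTU49 is the root of the tree.
From OTU22 up to that node: 5 branches. From OTU49 up to the same node: 4 branches. Total: 5 + 4 = 9.

9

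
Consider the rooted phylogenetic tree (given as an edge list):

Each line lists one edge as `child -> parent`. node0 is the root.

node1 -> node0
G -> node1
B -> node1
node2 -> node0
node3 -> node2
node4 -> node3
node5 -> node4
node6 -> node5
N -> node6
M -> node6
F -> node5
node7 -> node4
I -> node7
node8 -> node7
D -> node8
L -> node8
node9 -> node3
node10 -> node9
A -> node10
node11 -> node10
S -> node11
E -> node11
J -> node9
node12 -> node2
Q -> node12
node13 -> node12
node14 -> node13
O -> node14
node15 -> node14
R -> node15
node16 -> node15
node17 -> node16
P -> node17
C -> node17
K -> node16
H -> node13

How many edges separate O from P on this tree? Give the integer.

5

The MRCA of O and P is the node subtending (O,(R,((P,C),K))).
From O up to that node: 1 branch. From P up to the same node: 4 branches. Total: 1 + 4 = 5.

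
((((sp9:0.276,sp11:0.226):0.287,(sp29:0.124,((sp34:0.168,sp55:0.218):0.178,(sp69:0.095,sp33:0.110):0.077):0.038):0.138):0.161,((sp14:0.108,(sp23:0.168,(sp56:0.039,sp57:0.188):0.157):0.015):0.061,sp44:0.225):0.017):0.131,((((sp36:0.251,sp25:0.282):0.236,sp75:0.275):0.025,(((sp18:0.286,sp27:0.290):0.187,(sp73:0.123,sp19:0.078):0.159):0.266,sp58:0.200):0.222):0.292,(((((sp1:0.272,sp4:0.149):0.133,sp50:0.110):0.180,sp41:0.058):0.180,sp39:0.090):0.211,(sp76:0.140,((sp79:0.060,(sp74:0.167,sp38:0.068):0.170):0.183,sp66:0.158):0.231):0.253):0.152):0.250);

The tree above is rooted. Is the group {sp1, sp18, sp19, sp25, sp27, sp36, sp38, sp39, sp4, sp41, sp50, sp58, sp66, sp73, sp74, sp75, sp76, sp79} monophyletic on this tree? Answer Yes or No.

Yes

The most recent common ancestor of these taxa subtends ((((sp36,sp25),sp75),(((sp18,sp27),(sp73,sp19)),sp58)),(((((sp1,sp4),sp50),sp41),sp39),(sp76,((sp79,(sp74,sp38)),sp66)))).
That clade has exactly 18 tips — every listed taxon and nothing else — so the group is monophyletic.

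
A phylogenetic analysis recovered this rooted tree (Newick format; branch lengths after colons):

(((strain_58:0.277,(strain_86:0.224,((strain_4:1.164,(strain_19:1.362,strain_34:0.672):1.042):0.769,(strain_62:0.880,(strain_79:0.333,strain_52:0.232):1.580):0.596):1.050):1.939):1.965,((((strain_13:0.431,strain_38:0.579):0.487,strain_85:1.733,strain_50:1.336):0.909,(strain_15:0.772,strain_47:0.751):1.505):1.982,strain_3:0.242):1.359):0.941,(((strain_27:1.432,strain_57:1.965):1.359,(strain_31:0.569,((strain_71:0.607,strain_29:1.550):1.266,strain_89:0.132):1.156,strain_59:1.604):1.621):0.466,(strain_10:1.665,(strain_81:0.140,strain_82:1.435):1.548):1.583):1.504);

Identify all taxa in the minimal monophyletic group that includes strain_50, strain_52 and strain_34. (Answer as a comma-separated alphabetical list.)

Tracing strain_50: it sits inside ((strain_13,strain_38),strain_85,strain_50).
Tracing strain_52: it sits inside (strain_79,strain_52).
Tracing strain_34: it sits inside (strain_19,strain_34).
The smallest clade enclosing all 3 is ((strain_58,(strain_86,((strain_4,(strain_19,strain_34)),(strain_62,(strain_79,strain_52))))),((((strain_13,strain_38),strain_85,strain_50),(strain_15,strain_47)),strain_3)); the answer is its 15 terminal taxa in alphabetical order.

strain_13, strain_15, strain_19, strain_3, strain_34, strain_38, strain_4, strain_47, strain_50, strain_52, strain_58, strain_62, strain_79, strain_85, strain_86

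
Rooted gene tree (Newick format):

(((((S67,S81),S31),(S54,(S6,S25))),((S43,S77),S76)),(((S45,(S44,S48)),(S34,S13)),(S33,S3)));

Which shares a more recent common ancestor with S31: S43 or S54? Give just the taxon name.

The MRCA of S31 and S54 subtends (((S67,S81),S31),(S54,(S6,S25))) (6 taxa).
The MRCA of S31 and S43 subtends ((((S67,S81),S31),(S54,(S6,S25))),((S43,S77),S76)) (9 taxa).
The first is nested inside the second, so S31 shares a more recent common ancestor with S54.

S54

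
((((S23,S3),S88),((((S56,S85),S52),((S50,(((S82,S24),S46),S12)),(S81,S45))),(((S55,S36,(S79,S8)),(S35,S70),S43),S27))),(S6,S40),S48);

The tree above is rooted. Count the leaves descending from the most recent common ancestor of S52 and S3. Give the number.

The MRCA of S52 and S3 is the node subtending (((S23,S3),S88),((((S56,S85),S52),((S50,(((S82,S24),S46),S12)),(S81,S45))),(((S55,S36,(S79,S8)),(S35,S70),S43),S27))).
That clade contains 21 terminal taxa: S12, S23, S24, S27, S3, S35, S36, S43, S45, S46, S50, S52, S55, S56, S70, S79, S8, S81, S82, S85, S88.

21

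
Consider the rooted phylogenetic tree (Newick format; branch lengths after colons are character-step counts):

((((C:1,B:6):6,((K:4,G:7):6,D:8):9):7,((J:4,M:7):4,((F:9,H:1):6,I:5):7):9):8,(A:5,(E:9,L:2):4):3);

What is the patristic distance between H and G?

52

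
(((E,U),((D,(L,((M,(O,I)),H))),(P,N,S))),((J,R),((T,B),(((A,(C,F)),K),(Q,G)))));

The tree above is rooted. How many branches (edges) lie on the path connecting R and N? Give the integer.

7

The MRCA of R and N is the root of the tree.
From R up to that node: 3 branches. From N up to the same node: 4 branches. Total: 3 + 4 = 7.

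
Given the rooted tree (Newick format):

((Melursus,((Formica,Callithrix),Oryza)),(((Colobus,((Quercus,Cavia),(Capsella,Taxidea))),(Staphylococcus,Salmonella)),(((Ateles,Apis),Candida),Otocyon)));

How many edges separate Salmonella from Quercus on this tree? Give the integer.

The MRCA of Salmonella and Quercus is the node subtending ((Colobus,((Quercus,Cavia),(Capsella,Taxidea))),(Staphylococcus,Salmonella)).
From Salmonella up to that node: 2 branches. From Quercus up to the same node: 4 branches. Total: 2 + 4 = 6.

6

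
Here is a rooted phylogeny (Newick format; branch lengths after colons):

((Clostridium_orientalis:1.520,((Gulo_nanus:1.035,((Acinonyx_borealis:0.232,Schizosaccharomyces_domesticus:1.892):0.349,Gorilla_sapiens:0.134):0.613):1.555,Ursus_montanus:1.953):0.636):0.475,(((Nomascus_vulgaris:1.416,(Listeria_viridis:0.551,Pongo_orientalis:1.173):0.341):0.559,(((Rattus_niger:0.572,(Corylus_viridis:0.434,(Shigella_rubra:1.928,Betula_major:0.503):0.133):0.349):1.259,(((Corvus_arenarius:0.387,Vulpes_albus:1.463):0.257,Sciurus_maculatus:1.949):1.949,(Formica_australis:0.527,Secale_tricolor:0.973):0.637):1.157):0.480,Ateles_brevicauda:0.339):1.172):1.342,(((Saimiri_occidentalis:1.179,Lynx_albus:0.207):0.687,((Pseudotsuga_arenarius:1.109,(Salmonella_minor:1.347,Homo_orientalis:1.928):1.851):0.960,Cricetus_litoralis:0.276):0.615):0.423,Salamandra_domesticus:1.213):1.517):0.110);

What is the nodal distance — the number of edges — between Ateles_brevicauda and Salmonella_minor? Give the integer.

The MRCA of Ateles_brevicauda and Salmonella_minor is the node subtending (((Nomascus_vulgaris,(Listeria_viridis,Pongo_orientalis)),(((Rattus_niger,(Corylus_viridis,(Shigella_rubra,Betula_major))),(((Corvus_arenarius,Vulpes_albus),Sciurus_maculatus),(Formica_australis,Secale_tricolor))),Ateles_brevicauda)),(((Saimiri_occidentalis,Lynx_albus),((Pseudotsuga_arenarius,(Salmonella_minor,Homo_orientalis)),Cricetus_litoralis)),Salamandra_domesticus)).
From Ateles_brevicauda up to that node: 3 branches. From Salmonella_minor up to the same node: 6 branches. Total: 3 + 6 = 9.

9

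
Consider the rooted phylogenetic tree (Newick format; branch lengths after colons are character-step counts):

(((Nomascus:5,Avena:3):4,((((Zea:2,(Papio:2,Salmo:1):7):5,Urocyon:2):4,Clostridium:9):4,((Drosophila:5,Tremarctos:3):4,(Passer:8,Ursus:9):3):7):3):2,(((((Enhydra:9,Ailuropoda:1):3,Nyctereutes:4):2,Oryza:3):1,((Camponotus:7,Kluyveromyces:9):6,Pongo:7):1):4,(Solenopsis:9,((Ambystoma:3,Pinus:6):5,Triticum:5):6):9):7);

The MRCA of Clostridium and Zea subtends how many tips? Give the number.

The MRCA of Clostridium and Zea is the node subtending (((Zea,(Papio,Salmo)),Urocyon),Clostridium).
That clade contains 5 terminal taxa: Clostridium, Papio, Salmo, Urocyon, Zea.

5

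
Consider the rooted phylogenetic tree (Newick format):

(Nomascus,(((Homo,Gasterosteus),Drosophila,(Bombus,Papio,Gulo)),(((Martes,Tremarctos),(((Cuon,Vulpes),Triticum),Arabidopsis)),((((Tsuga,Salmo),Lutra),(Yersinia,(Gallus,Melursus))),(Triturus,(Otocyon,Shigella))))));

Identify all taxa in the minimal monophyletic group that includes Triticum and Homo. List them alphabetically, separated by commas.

Tracing Triticum: it sits inside ((Cuon,Vulpes),Triticum).
Tracing Homo: it sits inside (Homo,Gasterosteus).
The smallest clade enclosing both is (((Homo,Gasterosteus),Drosophila,(Bombus,Papio,Gulo)),(((Martes,Tremarctos),(((Cuon,Vulpes),Triticum),Arabidopsis)),((((Tsuga,Salmo),Lutra),(Yersinia,(Gallus,Melursus))),(Triturus,(Otocyon,Shigella))))); the answer is its 21 terminal taxa in alphabetical order.

Arabidopsis, Bombus, Cuon, Drosophila, Gallus, Gasterosteus, Gulo, Homo, Lutra, Martes, Melursus, Otocyon, Papio, Salmo, Shigella, Tremarctos, Triticum, Triturus, Tsuga, Vulpes, Yersinia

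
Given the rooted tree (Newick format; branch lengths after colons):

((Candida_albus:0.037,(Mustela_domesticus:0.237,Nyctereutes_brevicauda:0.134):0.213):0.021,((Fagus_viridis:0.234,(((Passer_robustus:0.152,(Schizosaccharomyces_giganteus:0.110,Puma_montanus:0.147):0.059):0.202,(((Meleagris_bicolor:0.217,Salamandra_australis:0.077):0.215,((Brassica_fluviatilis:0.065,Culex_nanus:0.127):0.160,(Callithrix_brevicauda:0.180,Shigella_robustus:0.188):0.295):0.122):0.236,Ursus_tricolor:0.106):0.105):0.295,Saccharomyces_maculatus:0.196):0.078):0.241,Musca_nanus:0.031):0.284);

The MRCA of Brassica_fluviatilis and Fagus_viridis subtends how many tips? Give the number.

12

The MRCA of Brassica_fluviatilis and Fagus_viridis is the node subtending (Fagus_viridis,(((Passer_robustus,(Schizosaccharomyces_giganteus,Puma_montanus)),(((Meleagris_bicolor,Salamandra_australis),((Brassica_fluviatilis,Culex_nanus),(Callithrix_brevicauda,Shigella_robustus))),Ursus_tricolor)),Saccharomyces_maculatus)).
That clade contains 12 terminal taxa: Brassica_fluviatilis, Callithrix_brevicauda, Culex_nanus, Fagus_viridis, Meleagris_bicolor, Passer_robustus, Puma_montanus, Saccharomyces_maculatus, Salamandra_australis, Schizosaccharomyces_giganteus, Shigella_robustus, Ursus_tricolor.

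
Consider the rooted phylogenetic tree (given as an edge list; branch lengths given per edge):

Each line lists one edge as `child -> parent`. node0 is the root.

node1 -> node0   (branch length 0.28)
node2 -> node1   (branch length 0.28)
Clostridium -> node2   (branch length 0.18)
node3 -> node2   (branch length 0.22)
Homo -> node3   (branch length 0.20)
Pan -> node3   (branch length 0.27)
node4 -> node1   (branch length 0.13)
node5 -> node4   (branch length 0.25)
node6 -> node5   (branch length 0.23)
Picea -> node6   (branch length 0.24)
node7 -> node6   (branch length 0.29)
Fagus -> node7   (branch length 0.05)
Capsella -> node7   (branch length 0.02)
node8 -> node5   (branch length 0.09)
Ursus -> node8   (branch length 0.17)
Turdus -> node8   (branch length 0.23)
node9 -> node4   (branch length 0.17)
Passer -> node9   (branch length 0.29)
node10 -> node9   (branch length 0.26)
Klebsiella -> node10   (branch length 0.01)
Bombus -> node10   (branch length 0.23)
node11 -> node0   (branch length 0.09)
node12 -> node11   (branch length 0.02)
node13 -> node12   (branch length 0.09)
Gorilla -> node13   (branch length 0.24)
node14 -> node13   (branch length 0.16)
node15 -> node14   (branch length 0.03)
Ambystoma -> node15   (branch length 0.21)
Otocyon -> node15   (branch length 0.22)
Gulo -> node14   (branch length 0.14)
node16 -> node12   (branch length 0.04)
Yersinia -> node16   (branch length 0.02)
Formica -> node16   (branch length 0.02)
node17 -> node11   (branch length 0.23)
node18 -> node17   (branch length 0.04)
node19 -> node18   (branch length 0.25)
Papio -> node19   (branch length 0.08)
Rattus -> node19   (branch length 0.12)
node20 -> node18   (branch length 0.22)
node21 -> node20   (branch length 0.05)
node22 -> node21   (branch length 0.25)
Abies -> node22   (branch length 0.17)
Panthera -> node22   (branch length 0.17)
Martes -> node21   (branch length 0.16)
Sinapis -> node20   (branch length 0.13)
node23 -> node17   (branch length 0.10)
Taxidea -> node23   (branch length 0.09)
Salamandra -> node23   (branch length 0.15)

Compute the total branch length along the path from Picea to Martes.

1.92

The path runs Picea → … → MRCA → … → Martes; the MRCA is the root of the tree.
Branch lengths along that path: 0.24 + 0.23 + 0.25 + 0.13 + 0.28 + 0.09 + 0.23 + 0.04 + 0.22 + 0.05 + 0.16 = 1.92.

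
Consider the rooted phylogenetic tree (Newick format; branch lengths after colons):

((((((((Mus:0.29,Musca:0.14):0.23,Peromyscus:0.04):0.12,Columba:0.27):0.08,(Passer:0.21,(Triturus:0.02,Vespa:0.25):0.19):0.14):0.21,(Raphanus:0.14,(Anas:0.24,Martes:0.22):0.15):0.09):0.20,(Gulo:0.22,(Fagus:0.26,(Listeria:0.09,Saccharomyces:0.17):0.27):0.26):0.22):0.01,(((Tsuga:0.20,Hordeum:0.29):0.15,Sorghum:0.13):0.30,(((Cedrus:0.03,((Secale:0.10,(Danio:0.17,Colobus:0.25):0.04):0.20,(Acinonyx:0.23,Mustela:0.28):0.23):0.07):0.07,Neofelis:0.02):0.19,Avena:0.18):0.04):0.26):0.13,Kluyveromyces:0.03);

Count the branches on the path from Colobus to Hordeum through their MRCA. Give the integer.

10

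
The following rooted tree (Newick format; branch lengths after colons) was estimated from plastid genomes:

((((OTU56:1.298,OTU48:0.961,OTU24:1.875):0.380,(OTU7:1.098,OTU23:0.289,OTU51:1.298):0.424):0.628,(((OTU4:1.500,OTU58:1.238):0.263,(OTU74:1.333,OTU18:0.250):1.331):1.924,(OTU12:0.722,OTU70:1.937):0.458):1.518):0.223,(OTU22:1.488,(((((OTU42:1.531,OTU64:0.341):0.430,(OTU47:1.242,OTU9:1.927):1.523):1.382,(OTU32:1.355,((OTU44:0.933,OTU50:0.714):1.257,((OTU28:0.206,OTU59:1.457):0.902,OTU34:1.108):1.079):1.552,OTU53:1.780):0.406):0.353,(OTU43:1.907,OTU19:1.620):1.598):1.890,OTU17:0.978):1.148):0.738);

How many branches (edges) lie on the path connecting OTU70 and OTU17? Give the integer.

7

The MRCA of OTU70 and OTU17 is the root of the tree.
From OTU70 up to that node: 4 branches. From OTU17 up to the same node: 3 branches. Total: 4 + 3 = 7.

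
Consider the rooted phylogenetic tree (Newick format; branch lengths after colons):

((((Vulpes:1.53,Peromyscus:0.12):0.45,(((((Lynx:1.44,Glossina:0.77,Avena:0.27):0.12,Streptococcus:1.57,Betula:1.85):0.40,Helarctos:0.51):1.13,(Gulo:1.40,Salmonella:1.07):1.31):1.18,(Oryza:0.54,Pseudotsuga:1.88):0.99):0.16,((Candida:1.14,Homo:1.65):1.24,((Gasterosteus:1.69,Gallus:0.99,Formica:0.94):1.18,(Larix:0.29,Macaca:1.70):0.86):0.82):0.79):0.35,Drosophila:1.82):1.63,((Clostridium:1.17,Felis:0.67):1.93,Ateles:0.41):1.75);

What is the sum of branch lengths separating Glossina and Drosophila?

The path runs Glossina → … → MRCA → … → Drosophila; the MRCA is the node subtending (((Vulpes,Peromyscus),(((((Lynx,Glossina,Avena),Streptococcus,Betula),Helarctos),(Gulo,Salmonella)),(Oryza,Pseudotsuga)),((Candida,Homo),((Gasterosteus,Gallus,Formica),(Larix,Macaca)))),Drosophila).
Branch lengths along that path: 0.77 + 0.12 + 0.40 + 1.13 + 1.18 + 0.16 + 0.35 + 1.82 = 5.93.

5.93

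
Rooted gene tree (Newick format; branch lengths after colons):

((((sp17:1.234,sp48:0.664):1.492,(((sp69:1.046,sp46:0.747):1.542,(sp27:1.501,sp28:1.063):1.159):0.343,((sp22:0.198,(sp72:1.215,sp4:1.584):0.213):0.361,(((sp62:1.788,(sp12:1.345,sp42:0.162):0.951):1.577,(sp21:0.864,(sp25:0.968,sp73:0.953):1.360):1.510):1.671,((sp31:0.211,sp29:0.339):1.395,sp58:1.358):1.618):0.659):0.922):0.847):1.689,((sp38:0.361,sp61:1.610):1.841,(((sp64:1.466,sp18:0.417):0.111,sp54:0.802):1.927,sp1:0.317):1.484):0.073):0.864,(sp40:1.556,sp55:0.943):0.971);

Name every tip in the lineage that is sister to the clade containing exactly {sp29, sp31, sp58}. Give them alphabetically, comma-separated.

sp12, sp21, sp25, sp42, sp62, sp73

The clade containing exactly {sp29, sp31, sp58} attaches to the tree at the node subtending (((sp62,(sp12,sp42)),(sp21,(sp25,sp73))),((sp31,sp29),sp58)).
The other lineage descending from that same node — the sister group — is ((sp62,(sp12,sp42)),(sp21,(sp25,sp73))); its 6 tips in alphabetical order are the answer.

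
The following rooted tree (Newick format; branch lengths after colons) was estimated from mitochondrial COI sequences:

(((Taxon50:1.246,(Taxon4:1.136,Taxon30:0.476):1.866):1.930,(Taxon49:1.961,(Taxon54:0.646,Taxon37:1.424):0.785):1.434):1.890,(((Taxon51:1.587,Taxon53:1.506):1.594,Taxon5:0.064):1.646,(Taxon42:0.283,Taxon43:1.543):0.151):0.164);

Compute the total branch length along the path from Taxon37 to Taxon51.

10.524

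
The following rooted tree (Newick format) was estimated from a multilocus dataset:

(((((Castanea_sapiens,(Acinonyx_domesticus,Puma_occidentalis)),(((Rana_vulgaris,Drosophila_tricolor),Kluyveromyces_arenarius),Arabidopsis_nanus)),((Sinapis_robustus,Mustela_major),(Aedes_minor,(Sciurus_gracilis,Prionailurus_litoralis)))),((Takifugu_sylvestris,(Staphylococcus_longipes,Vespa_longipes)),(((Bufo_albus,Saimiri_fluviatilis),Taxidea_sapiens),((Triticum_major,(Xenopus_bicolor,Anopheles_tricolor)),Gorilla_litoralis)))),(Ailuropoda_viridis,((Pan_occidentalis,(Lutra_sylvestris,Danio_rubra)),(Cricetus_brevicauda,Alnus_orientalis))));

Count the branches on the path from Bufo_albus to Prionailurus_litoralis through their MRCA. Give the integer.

10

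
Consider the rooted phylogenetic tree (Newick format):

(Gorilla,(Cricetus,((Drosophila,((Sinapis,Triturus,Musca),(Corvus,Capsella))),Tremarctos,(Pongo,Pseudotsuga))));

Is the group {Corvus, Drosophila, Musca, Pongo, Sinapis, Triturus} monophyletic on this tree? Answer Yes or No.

No

The MRCA of the listed taxa subtends ((Drosophila,((Sinapis,Triturus,Musca),(Corvus,Capsella))),Tremarctos,(Pongo,Pseudotsuga)).
That clade also contains Capsella, Pseudotsuga, Tremarctos, which are not in the proposed group, so the group is not monophyletic.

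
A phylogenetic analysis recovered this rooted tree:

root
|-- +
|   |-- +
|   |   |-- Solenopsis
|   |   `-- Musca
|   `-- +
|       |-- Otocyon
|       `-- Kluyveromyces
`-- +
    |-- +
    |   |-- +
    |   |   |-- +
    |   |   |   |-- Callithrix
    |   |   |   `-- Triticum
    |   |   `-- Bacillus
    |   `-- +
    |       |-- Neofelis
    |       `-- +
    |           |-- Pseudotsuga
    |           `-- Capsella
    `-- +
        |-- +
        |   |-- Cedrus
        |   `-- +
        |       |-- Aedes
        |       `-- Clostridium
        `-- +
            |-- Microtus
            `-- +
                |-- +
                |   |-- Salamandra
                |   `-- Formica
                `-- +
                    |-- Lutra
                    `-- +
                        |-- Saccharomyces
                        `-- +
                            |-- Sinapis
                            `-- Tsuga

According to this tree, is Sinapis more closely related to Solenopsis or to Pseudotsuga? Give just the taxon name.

Pseudotsuga

The MRCA of Sinapis and Pseudotsuga subtends ((((Callithrix,Triticum),Bacillus),(Neofelis,(Pseudotsuga,Capsella))),((Cedrus,(Aedes,Clostridium)),(Microtus,((Salamandra,Formica),(Lutra,(Saccharomyces,(Sinapis,Tsuga))))))) (16 taxa).
The MRCA of Sinapis and Solenopsis is the root, subtending the entire tree (20 taxa).
The first is nested inside the second, so Sinapis shares a more recent common ancestor with Pseudotsuga.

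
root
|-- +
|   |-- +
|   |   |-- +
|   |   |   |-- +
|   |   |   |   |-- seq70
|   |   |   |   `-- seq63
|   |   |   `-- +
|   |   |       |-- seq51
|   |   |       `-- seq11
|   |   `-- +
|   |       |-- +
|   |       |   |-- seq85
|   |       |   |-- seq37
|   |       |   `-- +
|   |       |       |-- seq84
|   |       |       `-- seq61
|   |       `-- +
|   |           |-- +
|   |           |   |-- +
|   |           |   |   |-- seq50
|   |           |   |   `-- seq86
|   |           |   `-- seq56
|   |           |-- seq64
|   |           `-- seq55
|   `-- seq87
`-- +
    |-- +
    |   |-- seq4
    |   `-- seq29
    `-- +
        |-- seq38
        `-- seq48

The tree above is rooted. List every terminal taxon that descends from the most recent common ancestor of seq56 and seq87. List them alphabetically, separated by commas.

seq11, seq37, seq50, seq51, seq55, seq56, seq61, seq63, seq64, seq70, seq84, seq85, seq86, seq87

Tracing seq56: it sits inside ((seq50,seq86),seq56).
Tracing seq87: it sits inside ((((seq70,seq63),(seq51,seq11)),((seq85,seq37,(seq84,seq61)),(((seq50,seq86),seq56),seq64,seq55))),seq87).
The smallest clade enclosing both is ((((seq70,seq63),(seq51,seq11)),((seq85,seq37,(seq84,seq61)),(((seq50,seq86),seq56),seq64,seq55))),seq87); the answer is its 14 terminal taxa in alphabetical order.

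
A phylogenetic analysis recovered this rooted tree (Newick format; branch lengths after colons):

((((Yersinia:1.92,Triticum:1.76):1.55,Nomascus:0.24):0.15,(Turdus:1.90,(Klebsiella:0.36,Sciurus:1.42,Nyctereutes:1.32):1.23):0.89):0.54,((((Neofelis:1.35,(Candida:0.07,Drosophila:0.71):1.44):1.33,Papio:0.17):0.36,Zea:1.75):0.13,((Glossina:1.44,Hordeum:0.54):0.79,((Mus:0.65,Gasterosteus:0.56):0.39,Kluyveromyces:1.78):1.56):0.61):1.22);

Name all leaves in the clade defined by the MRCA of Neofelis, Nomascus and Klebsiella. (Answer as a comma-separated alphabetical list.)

Tracing Neofelis: it sits inside (Neofelis,(Candida,Drosophila)).
Tracing Nomascus: it sits inside ((Yersinia,Triticum),Nomascus).
Tracing Klebsiella: it sits inside (Klebsiella,Sciurus,Nyctereutes).
The smallest clade enclosing all 3 is the whole tree (their MRCA is the root), so the answer is all 17 tips in alphabetical order.

Candida, Drosophila, Gasterosteus, Glossina, Hordeum, Klebsiella, Kluyveromyces, Mus, Neofelis, Nomascus, Nyctereutes, Papio, Sciurus, Triticum, Turdus, Yersinia, Zea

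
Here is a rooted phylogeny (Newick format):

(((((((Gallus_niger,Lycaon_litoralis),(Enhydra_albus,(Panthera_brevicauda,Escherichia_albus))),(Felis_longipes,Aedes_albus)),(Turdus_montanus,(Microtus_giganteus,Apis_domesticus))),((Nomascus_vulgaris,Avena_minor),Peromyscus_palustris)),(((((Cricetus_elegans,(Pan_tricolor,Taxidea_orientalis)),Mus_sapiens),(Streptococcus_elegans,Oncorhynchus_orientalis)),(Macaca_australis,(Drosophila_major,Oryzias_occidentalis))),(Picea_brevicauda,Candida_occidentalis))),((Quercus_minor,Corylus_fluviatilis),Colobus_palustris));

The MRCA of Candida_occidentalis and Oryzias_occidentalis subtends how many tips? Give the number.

11

The MRCA of Candida_occidentalis and Oryzias_occidentalis is the node subtending (((((Cricetus_elegans,(Pan_tricolor,Taxidea_orientalis)),Mus_sapiens),(Streptococcus_elegans,Oncorhynchus_orientalis)),(Macaca_australis,(Drosophila_major,Oryzias_occidentalis))),(Picea_brevicauda,Candida_occidentalis)).
That clade contains 11 terminal taxa: Candida_occidentalis, Cricetus_elegans, Drosophila_major, Macaca_australis, Mus_sapiens, Oncorhynchus_orientalis, Oryzias_occidentalis, Pan_tricolor, Picea_brevicauda, Streptococcus_elegans, Taxidea_orientalis.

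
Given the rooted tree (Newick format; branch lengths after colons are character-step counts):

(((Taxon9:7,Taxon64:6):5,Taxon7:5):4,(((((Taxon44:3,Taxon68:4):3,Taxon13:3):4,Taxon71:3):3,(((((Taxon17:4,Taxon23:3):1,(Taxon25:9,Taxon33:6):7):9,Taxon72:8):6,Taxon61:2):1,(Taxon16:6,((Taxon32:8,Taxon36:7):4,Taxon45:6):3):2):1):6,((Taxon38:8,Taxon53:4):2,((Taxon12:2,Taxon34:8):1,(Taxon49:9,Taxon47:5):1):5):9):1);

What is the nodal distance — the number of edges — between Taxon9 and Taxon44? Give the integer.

9

The MRCA of Taxon9 and Taxon44 is the root of the tree.
From Taxon9 up to that node: 3 branches. From Taxon44 up to the same node: 6 branches. Total: 3 + 6 = 9.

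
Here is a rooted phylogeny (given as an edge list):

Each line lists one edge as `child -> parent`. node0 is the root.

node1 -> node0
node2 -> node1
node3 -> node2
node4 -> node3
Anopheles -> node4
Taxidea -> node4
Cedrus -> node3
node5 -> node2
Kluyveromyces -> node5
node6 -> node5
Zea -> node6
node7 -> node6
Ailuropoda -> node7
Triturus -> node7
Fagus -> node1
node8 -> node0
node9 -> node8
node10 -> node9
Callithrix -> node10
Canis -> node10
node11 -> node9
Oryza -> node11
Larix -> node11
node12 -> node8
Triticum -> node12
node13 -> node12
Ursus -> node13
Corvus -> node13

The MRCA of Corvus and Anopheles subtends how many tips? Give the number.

15

The MRCA of Corvus and Anopheles is the root, so the clade is the entire tree.
That clade contains 15 terminal taxa: Ailuropoda, Anopheles, Callithrix, Canis, Cedrus, Corvus, Fagus, Kluyveromyces, Larix, Oryza, Taxidea, Triticum, Triturus, Ursus, Zea.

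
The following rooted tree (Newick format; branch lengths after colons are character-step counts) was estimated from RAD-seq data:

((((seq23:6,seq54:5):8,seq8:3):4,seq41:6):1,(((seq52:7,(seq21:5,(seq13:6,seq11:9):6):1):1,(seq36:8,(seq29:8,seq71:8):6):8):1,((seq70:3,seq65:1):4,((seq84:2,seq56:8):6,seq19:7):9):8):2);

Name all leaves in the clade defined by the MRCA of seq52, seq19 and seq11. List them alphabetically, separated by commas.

Tracing seq52: it sits inside (seq52,(seq21,(seq13,seq11))).
Tracing seq19: it sits inside ((seq84,seq56),seq19).
Tracing seq11: it sits inside (seq13,seq11).
The smallest clade enclosing all 3 is (((seq52,(seq21,(seq13,seq11))),(seq36,(seq29,seq71))),((seq70,seq65),((seq84,seq56),seq19))); the answer is its 12 terminal taxa in alphabetical order.

seq11, seq13, seq19, seq21, seq29, seq36, seq52, seq56, seq65, seq70, seq71, seq84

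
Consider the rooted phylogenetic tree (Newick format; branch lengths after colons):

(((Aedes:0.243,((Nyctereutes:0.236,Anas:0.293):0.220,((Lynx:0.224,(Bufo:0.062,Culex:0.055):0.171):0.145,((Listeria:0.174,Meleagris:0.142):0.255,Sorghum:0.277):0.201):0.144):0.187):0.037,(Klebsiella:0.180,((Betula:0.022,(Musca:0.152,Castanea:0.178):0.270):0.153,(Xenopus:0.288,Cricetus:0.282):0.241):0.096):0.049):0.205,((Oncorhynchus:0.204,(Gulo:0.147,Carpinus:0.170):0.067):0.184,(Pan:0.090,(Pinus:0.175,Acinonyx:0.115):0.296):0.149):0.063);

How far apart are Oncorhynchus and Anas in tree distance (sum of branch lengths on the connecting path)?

The path runs Oncorhynchus → … → MRCA → … → Anas; the MRCA is the root of the tree.
Branch lengths along that path: 0.204 + 0.184 + 0.063 + 0.205 + 0.037 + 0.187 + 0.220 + 0.293 = 1.393.

1.393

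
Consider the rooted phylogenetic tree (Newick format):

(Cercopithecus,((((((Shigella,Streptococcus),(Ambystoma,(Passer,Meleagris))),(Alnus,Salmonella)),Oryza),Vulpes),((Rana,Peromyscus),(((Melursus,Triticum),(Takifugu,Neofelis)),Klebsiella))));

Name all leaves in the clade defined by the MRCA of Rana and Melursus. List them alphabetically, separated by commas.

Tracing Rana: it sits inside (Rana,Peromyscus).
Tracing Melursus: it sits inside (Melursus,Triticum).
The smallest clade enclosing both is ((Rana,Peromyscus),(((Melursus,Triticum),(Takifugu,Neofelis)),Klebsiella)); the answer is its 7 terminal taxa in alphabetical order.

Klebsiella, Melursus, Neofelis, Peromyscus, Rana, Takifugu, Triticum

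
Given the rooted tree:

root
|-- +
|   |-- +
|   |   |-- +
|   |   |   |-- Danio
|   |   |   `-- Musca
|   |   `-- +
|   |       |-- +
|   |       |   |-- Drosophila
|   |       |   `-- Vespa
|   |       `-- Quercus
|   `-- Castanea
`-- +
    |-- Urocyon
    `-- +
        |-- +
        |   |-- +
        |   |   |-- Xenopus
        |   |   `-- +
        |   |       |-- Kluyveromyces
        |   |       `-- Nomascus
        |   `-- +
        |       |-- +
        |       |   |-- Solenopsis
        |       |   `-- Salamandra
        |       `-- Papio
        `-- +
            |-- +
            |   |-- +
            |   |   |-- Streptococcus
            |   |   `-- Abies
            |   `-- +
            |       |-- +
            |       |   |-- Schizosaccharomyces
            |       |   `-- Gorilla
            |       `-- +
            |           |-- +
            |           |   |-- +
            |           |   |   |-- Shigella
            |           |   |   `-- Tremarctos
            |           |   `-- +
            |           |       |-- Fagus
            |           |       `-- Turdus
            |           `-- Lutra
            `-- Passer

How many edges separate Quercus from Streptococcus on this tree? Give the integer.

10

The MRCA of Quercus and Streptococcus is the root of the tree.
From Quercus up to that node: 4 branches. From Streptococcus up to the same node: 6 branches. Total: 4 + 6 = 10.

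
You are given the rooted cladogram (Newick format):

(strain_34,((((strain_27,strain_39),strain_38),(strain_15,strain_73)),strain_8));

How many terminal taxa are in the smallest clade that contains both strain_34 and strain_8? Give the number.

7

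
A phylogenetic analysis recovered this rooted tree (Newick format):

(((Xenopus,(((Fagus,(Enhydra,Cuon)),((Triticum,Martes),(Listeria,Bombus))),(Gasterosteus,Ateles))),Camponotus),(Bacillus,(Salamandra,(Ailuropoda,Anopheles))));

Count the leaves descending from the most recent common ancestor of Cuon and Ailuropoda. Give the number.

15

The MRCA of Cuon and Ailuropoda is the root, so the clade is the entire tree.
That clade contains 15 terminal taxa: Ailuropoda, Anopheles, Ateles, Bacillus, Bombus, Camponotus, Cuon, Enhydra, Fagus, Gasterosteus, Listeria, Martes, Salamandra, Triticum, Xenopus.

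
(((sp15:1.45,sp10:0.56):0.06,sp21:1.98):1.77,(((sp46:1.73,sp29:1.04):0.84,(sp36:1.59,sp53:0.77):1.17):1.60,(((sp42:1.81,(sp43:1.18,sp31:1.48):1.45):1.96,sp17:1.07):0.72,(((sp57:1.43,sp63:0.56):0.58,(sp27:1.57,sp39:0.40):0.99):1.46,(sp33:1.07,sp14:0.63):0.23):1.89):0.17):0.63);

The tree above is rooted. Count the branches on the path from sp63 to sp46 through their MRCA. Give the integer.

8

The MRCA of sp63 and sp46 is the node subtending (((sp46,sp29),(sp36,sp53)),(((sp42,(sp43,sp31)),sp17),(((sp57,sp63),(sp27,sp39)),(sp33,sp14)))).
From sp63 up to that node: 5 branches. From sp46 up to the same node: 3 branches. Total: 5 + 3 = 8.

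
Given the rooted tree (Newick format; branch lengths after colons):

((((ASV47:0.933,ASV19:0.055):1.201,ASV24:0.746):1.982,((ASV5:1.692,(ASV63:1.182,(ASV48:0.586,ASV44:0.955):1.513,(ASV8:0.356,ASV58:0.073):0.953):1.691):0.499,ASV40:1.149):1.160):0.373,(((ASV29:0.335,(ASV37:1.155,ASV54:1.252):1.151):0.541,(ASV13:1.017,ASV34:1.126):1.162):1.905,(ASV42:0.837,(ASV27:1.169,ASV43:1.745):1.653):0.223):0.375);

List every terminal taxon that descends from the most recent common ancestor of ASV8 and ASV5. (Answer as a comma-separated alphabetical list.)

ASV44, ASV48, ASV5, ASV58, ASV63, ASV8

Tracing ASV8: it sits inside (ASV8,ASV58).
Tracing ASV5: it sits inside (ASV5,(ASV63,(ASV48,ASV44),(ASV8,ASV58))).
The smallest clade enclosing both is (ASV5,(ASV63,(ASV48,ASV44),(ASV8,ASV58))); the answer is its 6 terminal taxa in alphabetical order.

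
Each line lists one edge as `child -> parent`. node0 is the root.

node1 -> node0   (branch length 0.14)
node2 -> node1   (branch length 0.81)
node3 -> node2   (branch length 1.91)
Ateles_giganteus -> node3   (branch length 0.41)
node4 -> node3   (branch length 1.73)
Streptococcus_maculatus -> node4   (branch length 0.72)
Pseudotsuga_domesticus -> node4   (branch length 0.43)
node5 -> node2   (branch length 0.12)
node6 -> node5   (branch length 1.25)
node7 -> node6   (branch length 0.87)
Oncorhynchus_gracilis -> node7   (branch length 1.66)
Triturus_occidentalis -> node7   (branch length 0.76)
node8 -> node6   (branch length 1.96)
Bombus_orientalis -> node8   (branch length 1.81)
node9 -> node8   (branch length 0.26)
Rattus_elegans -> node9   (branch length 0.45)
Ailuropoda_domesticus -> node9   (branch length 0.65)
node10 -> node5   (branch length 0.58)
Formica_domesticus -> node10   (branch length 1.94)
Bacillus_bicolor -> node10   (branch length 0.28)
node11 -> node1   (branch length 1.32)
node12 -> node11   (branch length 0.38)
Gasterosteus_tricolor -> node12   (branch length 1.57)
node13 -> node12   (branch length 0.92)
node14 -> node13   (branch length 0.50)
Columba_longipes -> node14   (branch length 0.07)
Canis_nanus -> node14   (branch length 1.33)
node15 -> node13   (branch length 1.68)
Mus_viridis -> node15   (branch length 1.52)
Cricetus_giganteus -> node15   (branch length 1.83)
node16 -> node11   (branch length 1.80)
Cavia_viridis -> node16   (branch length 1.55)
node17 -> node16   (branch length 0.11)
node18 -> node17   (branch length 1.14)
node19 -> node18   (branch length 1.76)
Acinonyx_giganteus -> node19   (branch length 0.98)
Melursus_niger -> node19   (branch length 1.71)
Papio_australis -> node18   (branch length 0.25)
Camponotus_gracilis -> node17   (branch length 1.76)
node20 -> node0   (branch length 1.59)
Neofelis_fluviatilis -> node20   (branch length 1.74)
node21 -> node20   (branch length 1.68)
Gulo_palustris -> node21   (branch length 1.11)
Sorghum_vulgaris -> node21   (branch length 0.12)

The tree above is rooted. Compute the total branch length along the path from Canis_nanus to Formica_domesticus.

7.90

The path runs Canis_nanus → … → MRCA → … → Formica_domesticus; the MRCA is the node subtending (((Ateles_giganteus,(Streptococcus_maculatus,Pseudotsuga_domesticus)),(((Oncorhynchus_gracilis,Triturus_occidentalis),(Bombus_orientalis,(Rattus_elegans,Ailuropoda_domesticus))),(Formica_domesticus,Bacillus_bicolor))),((Gasterosteus_tricolor,((Columba_longipes,Canis_nanus),(Mus_viridis,Cricetus_giganteus))),(Cavia_viridis,(((Acinonyx_giganteus,Melursus_niger),Papio_australis),Camponotus_gracilis)))).
Branch lengths along that path: 1.33 + 0.50 + 0.92 + 0.38 + 1.32 + 0.81 + 0.12 + 0.58 + 1.94 = 7.90.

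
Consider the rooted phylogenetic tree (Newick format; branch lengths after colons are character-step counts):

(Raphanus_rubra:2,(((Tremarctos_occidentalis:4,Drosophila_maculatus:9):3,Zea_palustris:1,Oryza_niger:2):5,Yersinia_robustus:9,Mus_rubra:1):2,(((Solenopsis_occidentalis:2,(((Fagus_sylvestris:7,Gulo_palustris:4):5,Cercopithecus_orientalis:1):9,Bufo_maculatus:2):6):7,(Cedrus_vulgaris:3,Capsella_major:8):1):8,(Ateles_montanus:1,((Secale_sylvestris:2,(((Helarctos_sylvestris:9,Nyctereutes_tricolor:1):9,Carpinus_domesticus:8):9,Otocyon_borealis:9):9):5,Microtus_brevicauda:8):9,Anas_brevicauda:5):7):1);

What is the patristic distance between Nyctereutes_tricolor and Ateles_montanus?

43

The path runs Nyctereutes_tricolor → … → MRCA → … → Ateles_montanus; the MRCA is the node subtending (Ateles_montanus,((Secale_sylvestris,(((Helarctos_sylvestris,Nyctereutes_tricolor),Carpinus_domesticus),Otocyon_borealis)),Microtus_brevicauda),Anas_brevicauda).
Branch lengths along that path: 1 + 9 + 9 + 9 + 5 + 9 + 1 = 43.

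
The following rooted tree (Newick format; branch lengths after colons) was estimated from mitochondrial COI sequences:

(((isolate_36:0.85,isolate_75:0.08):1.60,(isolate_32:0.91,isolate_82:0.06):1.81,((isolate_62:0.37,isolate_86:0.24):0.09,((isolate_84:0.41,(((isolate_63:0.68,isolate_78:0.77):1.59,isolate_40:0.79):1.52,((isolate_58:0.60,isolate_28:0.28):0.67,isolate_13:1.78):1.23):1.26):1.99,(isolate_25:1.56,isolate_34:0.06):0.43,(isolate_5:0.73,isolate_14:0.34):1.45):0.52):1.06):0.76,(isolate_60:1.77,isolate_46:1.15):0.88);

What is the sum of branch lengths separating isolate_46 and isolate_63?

The path runs isolate_46 → … → MRCA → … → isolate_63; the MRCA is the root of the tree.
Branch lengths along that path: 1.15 + 0.88 + 0.76 + 1.06 + 0.52 + 1.99 + 1.26 + 1.52 + 1.59 + 0.68 = 11.41.

11.41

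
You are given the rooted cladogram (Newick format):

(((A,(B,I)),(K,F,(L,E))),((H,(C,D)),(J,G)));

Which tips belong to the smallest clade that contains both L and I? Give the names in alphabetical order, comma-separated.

Tracing L: it sits inside (L,E).
Tracing I: it sits inside (B,I).
The smallest clade enclosing both is ((A,(B,I)),(K,F,(L,E))); the answer is its 7 terminal taxa in alphabetical order.

A, B, E, F, I, K, L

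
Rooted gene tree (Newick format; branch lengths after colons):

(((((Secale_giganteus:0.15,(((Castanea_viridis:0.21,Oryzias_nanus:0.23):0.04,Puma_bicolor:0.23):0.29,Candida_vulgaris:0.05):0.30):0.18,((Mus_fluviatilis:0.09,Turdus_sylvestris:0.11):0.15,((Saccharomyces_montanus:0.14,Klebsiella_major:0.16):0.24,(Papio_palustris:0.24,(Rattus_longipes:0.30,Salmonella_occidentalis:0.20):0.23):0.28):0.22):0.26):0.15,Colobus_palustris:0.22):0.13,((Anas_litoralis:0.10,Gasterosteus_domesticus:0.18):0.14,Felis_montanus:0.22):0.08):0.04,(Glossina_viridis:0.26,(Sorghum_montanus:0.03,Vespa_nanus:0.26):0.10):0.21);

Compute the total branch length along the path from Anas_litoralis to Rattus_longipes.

1.89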